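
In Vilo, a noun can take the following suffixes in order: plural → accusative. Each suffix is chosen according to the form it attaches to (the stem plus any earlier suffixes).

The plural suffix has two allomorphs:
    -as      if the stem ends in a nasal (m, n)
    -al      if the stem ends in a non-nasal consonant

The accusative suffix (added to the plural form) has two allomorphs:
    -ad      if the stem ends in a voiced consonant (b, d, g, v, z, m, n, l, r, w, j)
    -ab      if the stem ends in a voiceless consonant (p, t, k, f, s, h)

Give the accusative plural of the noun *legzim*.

legzimasab

*legzim*: final consonant = /m/, a nasal → -as → *legzimas*.
The plural form *legzimas*: final consonant = /s/, voiceless → -ab → *legzimasab*.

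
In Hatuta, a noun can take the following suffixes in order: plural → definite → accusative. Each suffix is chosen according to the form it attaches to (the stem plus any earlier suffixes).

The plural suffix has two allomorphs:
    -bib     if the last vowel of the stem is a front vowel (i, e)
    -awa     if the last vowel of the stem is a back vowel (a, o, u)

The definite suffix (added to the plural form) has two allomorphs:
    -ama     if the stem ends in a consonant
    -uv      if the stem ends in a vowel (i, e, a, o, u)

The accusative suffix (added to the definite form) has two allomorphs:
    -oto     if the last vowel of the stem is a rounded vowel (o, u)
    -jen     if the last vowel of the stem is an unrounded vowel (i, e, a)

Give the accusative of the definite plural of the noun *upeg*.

upegbibamajen

Since the last vowel of *upeg* is /e/ (a front vowel), it takes -bib, giving *upegbib*.
The plural form *upegbib*: final sound = /b/, a consonant → -ama → *upegbibama*.
Since the last vowel of the definite form *upegbibama* is /a/ (an unrounded vowel), it takes -jen, giving *upegbibamajen*.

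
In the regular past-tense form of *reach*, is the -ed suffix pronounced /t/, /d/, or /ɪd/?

/t/

The stem *reach* ends in a voiceless consonant other than /t/.
The -ed suffix is realized as /ɪd/ after /t, d/; as /t/ after other voiceless consonants; and as /d/ after other voiced sounds.
So -ed on *reach* is pronounced /t/.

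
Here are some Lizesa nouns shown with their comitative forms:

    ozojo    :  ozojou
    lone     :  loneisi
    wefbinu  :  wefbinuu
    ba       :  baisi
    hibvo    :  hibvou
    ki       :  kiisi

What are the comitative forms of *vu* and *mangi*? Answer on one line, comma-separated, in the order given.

vuu, mangiisi

The alternation tracks the last vowel of the stem — -u when the last vowel of the stem is a rounded vowel (*ozojo*, *wefbinu*, *hibvo*); -isi when the last vowel of the stem is an unrounded vowel (*lone*, *ba*, *ki*).
*vu*: last vowel = /u/, a rounded vowel → -u → *vuu*.
Since the last vowel of *mangi* is /i/ (an unrounded vowel), it takes -isi, giving *mangiisi*.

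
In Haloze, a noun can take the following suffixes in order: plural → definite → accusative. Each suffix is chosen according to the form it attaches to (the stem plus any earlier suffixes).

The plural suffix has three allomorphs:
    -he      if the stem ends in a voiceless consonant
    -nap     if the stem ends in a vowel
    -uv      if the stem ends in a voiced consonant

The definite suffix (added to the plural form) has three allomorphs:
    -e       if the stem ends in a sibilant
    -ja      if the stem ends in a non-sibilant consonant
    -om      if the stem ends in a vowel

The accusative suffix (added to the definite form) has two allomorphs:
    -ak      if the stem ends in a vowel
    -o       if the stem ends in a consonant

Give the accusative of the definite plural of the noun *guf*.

gufheomo

*guf* — final sound /f/ (a voiceless consonant) → -he → *gufhe*.
The plural form *gufhe* — final sound /e/ (a vowel) → -om → *gufheom*.
The definite form *gufheom* — final sound /m/ (a consonant) → -o → *gufheomo*.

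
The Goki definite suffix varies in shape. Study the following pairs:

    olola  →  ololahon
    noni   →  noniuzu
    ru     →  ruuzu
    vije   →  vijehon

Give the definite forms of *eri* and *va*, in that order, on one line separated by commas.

Looking at the last vowel of each stem: -uzu when the last vowel of the stem is a high vowel (*noni*, *ru*); -hon when the last vowel of the stem is a non-high vowel (*olola*, *vije*).
The last vowel of *eri* is /i/, which is a high vowel, so the suffix is -uzu, giving *eriuzu*.
*va* — last vowel /a/ (a non-high vowel) → -hon → *vahon*.

eriuzu, vahon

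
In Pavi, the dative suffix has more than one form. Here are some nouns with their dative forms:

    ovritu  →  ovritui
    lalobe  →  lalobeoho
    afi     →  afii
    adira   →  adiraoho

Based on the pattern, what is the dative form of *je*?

The pattern is height harmony: -i when the last vowel of the stem is a high vowel (*ovritu*, *afi*); -oho when the last vowel of the stem is a non-high vowel (*lalobe*, *adira*).
*je*: last vowel = /e/, a non-high vowel → -oho → *jeoho*.

jeoho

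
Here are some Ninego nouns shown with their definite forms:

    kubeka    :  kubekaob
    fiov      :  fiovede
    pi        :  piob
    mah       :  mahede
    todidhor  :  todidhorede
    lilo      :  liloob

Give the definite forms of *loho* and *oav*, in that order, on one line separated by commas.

lohoob, oavede

The suffix is conditioned by the final sound: -ede when the stem ends in a consonant (*fiov*, *mah*, *todidhor*); -ob when the stem ends in a vowel (*kubeka*, *pi*, *lilo*).
*loho* — final sound /o/ (a vowel) → -ob → *lohoob*.
Since the final sound of *oav* is /v/ (a consonant), it takes -ede, giving *oavede*.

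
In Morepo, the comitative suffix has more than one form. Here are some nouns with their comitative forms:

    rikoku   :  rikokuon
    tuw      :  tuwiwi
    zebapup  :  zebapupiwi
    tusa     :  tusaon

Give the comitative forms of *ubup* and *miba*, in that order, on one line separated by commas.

Looking at the final sound of each stem: -iwi when the stem ends in a consonant (*tuw*, *zebapup*); -on when the stem ends in a vowel (*rikoku*, *tusa*).
The final sound of *ubup* is /p/, which is a consonant, so the suffix is -iwi, giving *ubupiwi*.
The final sound of *miba* is /a/, which is a vowel, so the suffix is -on, giving *mibaon*.

ubupiwi, mibaon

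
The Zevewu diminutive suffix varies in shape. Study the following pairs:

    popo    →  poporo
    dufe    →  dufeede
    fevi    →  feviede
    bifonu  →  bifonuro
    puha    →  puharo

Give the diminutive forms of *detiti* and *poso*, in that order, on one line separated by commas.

Looking at the last vowel of each stem: -ede when the last vowel of the stem is a front vowel (*dufe*, *fevi*); -ro when the last vowel of the stem is a back vowel (*popo*, *bifonu*, *puha*).
*detiti* — last vowel /i/ (a front vowel) → -ede → *detitiede*.
Since the last vowel of *poso* is /o/ (a back vowel), it takes -ro, giving *posoro*.

detitiede, posoro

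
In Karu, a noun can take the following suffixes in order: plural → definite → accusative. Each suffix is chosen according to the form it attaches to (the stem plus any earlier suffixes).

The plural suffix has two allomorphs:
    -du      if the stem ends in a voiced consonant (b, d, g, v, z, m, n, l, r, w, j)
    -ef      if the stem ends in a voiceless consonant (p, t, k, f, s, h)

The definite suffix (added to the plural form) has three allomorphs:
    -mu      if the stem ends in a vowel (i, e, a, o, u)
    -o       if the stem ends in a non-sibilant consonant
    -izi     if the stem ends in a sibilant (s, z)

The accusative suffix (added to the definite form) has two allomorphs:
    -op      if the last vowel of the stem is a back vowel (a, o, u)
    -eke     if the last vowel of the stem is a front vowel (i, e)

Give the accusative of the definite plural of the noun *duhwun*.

duhwundumuop

*duhwun*: final consonant = /n/, voiced → -du → *duhwundu*.
The plural form *duhwundu* — final sound /u/ (a vowel) → -mu → *duhwundumu*.
The last vowel of the definite form *duhwundumu* is /u/, which is a back vowel, so the accusative suffix is -op, giving *duhwundumuop*.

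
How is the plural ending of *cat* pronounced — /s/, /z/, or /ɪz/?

/s/

The stem *cat* ends in a voiceless non-sibilant consonant.
The plural suffix surfaces as /ɪz/ after sibilants, /s/ after other voiceless consonants, and /z/ after other voiced sounds.
So the plural -s on *cat* is pronounced /s/.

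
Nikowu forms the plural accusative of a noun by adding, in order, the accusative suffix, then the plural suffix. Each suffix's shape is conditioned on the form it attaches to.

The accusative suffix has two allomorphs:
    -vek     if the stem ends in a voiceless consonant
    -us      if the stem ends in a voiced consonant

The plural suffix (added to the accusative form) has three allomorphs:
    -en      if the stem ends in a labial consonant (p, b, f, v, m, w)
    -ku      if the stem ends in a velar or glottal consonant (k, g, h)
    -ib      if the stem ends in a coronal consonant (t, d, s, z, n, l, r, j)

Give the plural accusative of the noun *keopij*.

Since the final consonant of *keopij* is /j/ (voiced), it takes -us, giving *keopijus*.
The accusative form *keopijus* — final consonant /s/ (coronal) → -ib → *keopijusib*.

keopijusib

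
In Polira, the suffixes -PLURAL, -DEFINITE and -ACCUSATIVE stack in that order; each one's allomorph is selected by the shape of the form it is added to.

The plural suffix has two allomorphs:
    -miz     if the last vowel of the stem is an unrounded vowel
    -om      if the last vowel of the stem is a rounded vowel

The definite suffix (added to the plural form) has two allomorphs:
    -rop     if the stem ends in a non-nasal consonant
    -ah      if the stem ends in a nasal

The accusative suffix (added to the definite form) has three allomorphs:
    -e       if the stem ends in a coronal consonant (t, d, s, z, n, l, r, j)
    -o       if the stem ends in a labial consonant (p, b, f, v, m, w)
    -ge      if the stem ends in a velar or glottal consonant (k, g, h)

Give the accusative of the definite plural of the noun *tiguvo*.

*tiguvo* — last vowel /o/ (a rounded vowel) → -om → *tiguvoom*.
The final consonant of the plural form *tiguvoom* is /m/, which is a nasal, so the definite suffix is -ah, giving *tiguvoomah*.
The definite form *tiguvoomah*: final consonant = /h/, velar/glottal → -ge → *tiguvoomahge*.

tiguvoomahge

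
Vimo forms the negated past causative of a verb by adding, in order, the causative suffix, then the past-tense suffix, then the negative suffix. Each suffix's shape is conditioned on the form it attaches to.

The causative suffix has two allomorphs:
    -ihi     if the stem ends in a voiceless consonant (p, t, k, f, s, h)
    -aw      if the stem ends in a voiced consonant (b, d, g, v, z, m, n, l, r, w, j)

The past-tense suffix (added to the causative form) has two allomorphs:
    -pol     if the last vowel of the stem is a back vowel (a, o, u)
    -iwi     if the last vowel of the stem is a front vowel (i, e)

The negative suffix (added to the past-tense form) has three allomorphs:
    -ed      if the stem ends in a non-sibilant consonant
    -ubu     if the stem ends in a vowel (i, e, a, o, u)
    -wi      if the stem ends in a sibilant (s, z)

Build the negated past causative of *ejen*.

*ejen*: final consonant = /n/, voiced → -aw → *ejenaw*.
Since the last vowel of the causative form *ejenaw* is /a/ (a back vowel), it takes -pol, giving *ejenawpol*.
The past-tense form *ejenawpol*: final sound = /l/, a non-sibilant consonant → -ed → *ejenawpoled*.

ejenawpoled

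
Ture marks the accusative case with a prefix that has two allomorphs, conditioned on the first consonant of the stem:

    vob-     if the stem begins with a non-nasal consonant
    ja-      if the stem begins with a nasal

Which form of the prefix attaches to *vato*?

vob-

*vato* — first consonant /v/ (non-nasal) → vob-.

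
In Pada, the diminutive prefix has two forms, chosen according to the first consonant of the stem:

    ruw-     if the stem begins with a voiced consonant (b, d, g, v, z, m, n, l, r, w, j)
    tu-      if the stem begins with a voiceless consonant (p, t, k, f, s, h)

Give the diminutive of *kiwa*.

tukiwa

*kiwa* — first consonant /k/ (voiceless) → tu- → *tukiwa*.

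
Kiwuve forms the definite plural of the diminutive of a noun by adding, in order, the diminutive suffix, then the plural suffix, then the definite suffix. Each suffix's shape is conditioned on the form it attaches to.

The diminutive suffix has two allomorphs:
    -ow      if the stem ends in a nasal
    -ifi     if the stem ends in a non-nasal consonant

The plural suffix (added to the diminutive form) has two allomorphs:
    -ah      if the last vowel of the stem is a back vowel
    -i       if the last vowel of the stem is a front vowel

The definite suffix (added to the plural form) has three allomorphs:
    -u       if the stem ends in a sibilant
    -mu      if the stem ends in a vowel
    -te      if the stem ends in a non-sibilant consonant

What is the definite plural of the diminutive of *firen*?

firenowahte

The final consonant of *firen* is /n/, which is a nasal, so the diminutive suffix is -ow, giving *firenow*.
Since the last vowel of the diminutive form *firenow* is /o/ (a back vowel), it takes -ah, giving *firenowah*.
Since the final sound of the plural form *firenowah* is /h/ (a non-sibilant consonant), it takes -te, giving *firenowahte*.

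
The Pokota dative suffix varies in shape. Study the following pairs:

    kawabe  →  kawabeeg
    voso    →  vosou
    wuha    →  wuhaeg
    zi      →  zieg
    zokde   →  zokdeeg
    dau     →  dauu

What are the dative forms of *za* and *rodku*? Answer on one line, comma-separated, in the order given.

zaeg, rodkuu

The alternation tracks the last vowel of the stem — -u when the last vowel of the stem is a rounded vowel (*voso*, *dau*); -eg when the last vowel of the stem is an unrounded vowel (*kawabe*, *wuha*, *zi*, *zokde*).
*za*: last vowel = /a/, an unrounded vowel → -eg → *zaeg*.
The last vowel of *rodku* is /u/, which is a rounded vowel, so the suffix is -u, giving *rodkuu*.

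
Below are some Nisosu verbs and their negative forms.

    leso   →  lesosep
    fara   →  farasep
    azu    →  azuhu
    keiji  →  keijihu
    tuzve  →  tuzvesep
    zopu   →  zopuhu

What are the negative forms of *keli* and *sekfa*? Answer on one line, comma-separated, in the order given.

The suffix is conditioned by the last vowel: -hu when the last vowel of the stem is a high vowel (*azu*, *keiji*, *zopu*); -sep when the last vowel of the stem is a non-high vowel (*leso*, *fara*, *tuzve*).
*keli* — last vowel /i/ (a high vowel) → -hu → *kelihu*.
The last vowel of *sekfa* is /a/, which is a non-high vowel, so the suffix is -sep, giving *sekfasep*.

kelihu, sekfasep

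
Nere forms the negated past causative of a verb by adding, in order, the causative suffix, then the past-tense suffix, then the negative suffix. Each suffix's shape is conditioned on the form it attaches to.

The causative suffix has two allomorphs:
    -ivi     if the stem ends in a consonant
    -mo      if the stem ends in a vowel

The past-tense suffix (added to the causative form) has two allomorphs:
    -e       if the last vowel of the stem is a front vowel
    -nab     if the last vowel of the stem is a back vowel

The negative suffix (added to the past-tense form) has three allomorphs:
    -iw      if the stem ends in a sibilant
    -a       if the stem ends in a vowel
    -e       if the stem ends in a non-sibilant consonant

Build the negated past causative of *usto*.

ustomonabe

The final sound of *usto* is /o/, which is a vowel, so the causative suffix is -mo, giving *ustomo*.
The last vowel of the causative form *ustomo* is /o/, which is a back vowel, so the past-tense suffix is -nab, giving *ustomonab*.
The past-tense form *ustomonab* — final sound /b/ (a non-sibilant consonant) → -e → *ustomonabe*.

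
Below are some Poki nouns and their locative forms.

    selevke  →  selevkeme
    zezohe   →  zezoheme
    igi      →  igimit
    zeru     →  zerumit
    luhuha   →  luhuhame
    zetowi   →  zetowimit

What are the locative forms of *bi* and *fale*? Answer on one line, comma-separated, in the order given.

The pattern is height harmony: -mit when the last vowel of the stem is a high vowel (*igi*, *zeru*, *zetowi*); -me when the last vowel of the stem is a non-high vowel (*selevke*, *zezohe*, *luhuha*).
Since the last vowel of *bi* is /i/ (a high vowel), it takes -mit, giving *bimit*.
*fale* — last vowel /e/ (a non-high vowel) → -me → *faleme*.

bimit, faleme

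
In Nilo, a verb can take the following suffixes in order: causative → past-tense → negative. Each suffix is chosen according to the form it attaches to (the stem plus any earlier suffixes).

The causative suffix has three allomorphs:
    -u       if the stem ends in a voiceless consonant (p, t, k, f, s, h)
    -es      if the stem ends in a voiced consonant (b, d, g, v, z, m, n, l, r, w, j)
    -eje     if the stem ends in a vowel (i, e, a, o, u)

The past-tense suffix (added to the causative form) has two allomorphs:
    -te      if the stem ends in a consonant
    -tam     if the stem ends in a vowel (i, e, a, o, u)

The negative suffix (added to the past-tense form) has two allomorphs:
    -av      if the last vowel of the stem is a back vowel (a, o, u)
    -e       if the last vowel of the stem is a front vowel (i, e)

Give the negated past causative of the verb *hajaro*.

hajaroejetamav

*hajaro*: final sound = /o/, a vowel → -eje → *hajaroeje*.
The causative form *hajaroeje* — final sound /e/ (a vowel) → -tam → *hajaroejetam*.
The past-tense form *hajaroejetam* — last vowel /a/ (a back vowel) → -av → *hajaroejetamav*.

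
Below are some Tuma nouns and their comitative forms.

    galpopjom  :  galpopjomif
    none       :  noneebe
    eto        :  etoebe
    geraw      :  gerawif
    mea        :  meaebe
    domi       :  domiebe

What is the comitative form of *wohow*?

wohowif

The alternation tracks the final sound of the stem — -if when the stem ends in a consonant (*galpopjom*, *geraw*); -ebe when the stem ends in a vowel (*none*, *eto*, *mea*, *domi*).
The final sound of *wohow* is /w/, which is a consonant, so the suffix is -if, giving *wohowif*.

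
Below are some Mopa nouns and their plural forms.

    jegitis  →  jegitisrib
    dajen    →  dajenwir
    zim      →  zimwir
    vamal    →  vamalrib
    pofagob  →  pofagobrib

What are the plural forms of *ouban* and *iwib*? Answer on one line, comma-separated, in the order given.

oubanwir, iwibrib

The pattern is nasality of the final consonant: -wir when the stem ends in a nasal (*dajen*, *zim*); -rib when the stem ends in a non-nasal consonant (*jegitis*, *vamal*, *pofagob*).
Since the final consonant of *ouban* is /n/ (a nasal), it takes -wir, giving *oubanwir*.
The final consonant of *iwib* is /b/, which is non-nasal, so the suffix is -rib, giving *iwibrib*.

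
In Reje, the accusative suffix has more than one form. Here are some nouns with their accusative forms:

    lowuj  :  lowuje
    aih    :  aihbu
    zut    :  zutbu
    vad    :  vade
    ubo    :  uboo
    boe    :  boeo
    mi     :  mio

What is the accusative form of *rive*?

riveo

The alternation tracks the final sound of the stem — -bu when the stem ends in a voiceless consonant (*aih*, *zut*); -e when the stem ends in a voiced consonant (*lowuj*, *vad*); -o when the stem ends in a vowel (*ubo*, *boe*, *mi*).
*rive*: final sound = /e/, a vowel → -o → *riveo*.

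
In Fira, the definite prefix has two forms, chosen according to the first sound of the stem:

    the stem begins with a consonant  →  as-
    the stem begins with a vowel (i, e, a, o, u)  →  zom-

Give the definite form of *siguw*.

assiguw

*siguw* — first sound /s/ (a consonant) → as- → *assiguw*.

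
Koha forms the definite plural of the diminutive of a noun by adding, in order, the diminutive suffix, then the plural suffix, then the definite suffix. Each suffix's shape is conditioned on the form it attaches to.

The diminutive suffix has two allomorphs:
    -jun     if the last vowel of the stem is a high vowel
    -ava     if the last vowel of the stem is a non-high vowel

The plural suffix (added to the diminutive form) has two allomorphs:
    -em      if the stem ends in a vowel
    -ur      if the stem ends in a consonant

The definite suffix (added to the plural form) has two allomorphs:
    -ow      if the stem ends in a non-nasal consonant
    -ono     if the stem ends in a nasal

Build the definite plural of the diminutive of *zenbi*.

Since the last vowel of *zenbi* is /i/ (a high vowel), it takes -jun, giving *zenbijun*.
The diminutive form *zenbijun*: final sound = /n/, a consonant → -ur → *zenbijunur*.
The final consonant of the plural form *zenbijunur* is /r/, which is non-nasal, so the definite suffix is -ow, giving *zenbijunurow*.

zenbijunurow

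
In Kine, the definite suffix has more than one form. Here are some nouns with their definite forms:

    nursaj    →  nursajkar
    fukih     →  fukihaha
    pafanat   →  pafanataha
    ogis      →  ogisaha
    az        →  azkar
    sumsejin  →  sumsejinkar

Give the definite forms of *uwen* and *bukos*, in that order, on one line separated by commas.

uwenkar, bukosaha

The suffix is conditioned by the final consonant: -aha when the stem ends in a voiceless consonant (*fukih*, *pafanat*, *ogis*); -kar when the stem ends in a voiced consonant (*nursaj*, *az*, *sumsejin*).
*uwen* — final consonant /n/ (voiced) → -kar → *uwenkar*.
The final consonant of *bukos* is /s/, which is voiceless, so the suffix is -aha, giving *bukosaha*.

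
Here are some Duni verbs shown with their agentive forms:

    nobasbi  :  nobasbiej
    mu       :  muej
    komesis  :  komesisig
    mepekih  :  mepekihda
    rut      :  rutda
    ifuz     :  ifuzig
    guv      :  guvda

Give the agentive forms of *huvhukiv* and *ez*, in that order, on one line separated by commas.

The pattern is sibilance of the final sound: -ig when the stem ends in a sibilant (*komesis*, *ifuz*); -da when the stem ends in a non-sibilant consonant (*mepekih*, *rut*, *guv*); -ej when the stem ends in a vowel (*nobasbi*, *mu*).
Since the final sound of *huvhukiv* is /v/ (a non-sibilant consonant), it takes -da, giving *huvhukivda*.
*ez* — final sound /z/ (a sibilant) → -ig → *ezig*.

huvhukivda, ezig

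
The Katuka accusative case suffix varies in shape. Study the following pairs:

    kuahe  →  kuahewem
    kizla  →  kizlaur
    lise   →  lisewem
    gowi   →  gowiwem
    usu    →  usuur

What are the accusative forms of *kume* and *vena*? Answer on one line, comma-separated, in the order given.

Looking at the last vowel of each stem: -wem when the last vowel of the stem is a front vowel (*kuahe*, *lise*, *gowi*); -ur when the last vowel of the stem is a back vowel (*kizla*, *usu*).
*kume*: last vowel = /e/, a front vowel → -wem → *kumewem*.
*vena* — last vowel /a/ (a back vowel) → -ur → *venaur*.

kumewem, venaur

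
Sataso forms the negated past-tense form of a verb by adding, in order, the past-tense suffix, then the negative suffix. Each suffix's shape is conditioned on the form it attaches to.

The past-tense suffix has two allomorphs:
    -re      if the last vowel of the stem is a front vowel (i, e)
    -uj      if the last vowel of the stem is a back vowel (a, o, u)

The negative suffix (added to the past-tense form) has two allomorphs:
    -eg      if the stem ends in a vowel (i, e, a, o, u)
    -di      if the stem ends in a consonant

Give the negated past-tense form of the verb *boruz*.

boruzujdi

Since the last vowel of *boruz* is /u/ (a back vowel), it takes -uj, giving *boruzuj*.
The past-tense form *boruzuj* — final sound /j/ (a consonant) → -di → *boruzujdi*.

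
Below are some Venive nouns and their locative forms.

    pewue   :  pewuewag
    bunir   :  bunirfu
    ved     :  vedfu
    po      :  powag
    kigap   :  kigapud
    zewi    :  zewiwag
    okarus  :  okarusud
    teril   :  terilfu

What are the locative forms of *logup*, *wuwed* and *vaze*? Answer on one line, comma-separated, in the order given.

The pattern is voicing of the final sound: -ud when the stem ends in a voiceless consonant (*kigap*, *okarus*); -fu when the stem ends in a voiced consonant (*bunir*, *ved*, *teril*); -wag when the stem ends in a vowel (*pewue*, *po*, *zewi*).
*logup* — final sound /p/ (a voiceless consonant) → -ud → *logupud*.
Since the final sound of *wuwed* is /d/ (a voiced consonant), it takes -fu, giving *wuwedfu*.
Since the final sound of *vaze* is /e/ (a vowel), it takes -wag, giving *vazewag*.

logupud, wuwedfu, vazewag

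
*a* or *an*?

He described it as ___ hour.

The indefinite article is chosen by the initial *sound* of the following word, not its spelling.
*hour* begins with the sound /aʊ/ (silent h) — a vowel sound.
So the article is *an*: He described it as an hour.

an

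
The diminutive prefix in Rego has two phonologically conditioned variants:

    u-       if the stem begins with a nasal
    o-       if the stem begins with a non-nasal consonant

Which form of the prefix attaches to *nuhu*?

u-

*nuhu* — first consonant /n/ (a nasal) → u-.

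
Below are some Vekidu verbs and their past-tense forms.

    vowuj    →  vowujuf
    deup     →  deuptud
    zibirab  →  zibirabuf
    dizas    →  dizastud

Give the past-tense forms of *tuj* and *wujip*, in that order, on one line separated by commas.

tujuf, wujiptud

The alternation tracks the final consonant of the stem — -tud when the stem ends in a voiceless consonant (*deup*, *dizas*); -uf when the stem ends in a voiced consonant (*vowuj*, *zibirab*).
*tuj* — final consonant /j/ (voiced) → -uf → *tujuf*.
*wujip* — final consonant /p/ (voiceless) → -tud → *wujiptud*.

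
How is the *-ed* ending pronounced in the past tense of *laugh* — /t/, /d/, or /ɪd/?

/t/

The stem *laugh* ends in a voiceless consonant other than /t/.
The -ed suffix is realized as /ɪd/ after /t, d/; as /t/ after other voiceless consonants; and as /d/ after other voiced sounds.
So -ed on *laugh* is pronounced /t/.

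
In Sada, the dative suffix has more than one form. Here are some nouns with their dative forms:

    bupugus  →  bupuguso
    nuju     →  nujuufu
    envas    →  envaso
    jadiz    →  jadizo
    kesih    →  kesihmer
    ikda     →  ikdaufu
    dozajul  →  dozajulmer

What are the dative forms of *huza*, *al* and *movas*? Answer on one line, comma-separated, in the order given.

The pattern is sibilance of the final sound: -o when the stem ends in a sibilant (*bupugus*, *envas*, *jadiz*); -mer when the stem ends in a non-sibilant consonant (*kesih*, *dozajul*); -ufu when the stem ends in a vowel (*nuju*, *ikda*).
Since the final sound of *huza* is /a/ (a vowel), it takes -ufu, giving *huzaufu*.
Since the final sound of *al* is /l/ (a non-sibilant consonant), it takes -mer, giving *almer*.
*movas* — final sound /s/ (a sibilant) → -o → *movaso*.

huzaufu, almer, movaso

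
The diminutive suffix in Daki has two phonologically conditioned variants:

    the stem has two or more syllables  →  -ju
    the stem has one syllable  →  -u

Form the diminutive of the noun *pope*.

With 2 syllables, *pope* takes -ju → *popeju*.

popeju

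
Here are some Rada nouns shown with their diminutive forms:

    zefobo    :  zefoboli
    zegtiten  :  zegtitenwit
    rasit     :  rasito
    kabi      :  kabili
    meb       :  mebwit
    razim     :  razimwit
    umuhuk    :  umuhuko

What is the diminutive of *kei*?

The suffix is conditioned by the final sound: -o when the stem ends in a voiceless consonant (*rasit*, *umuhuk*); -wit when the stem ends in a voiced consonant (*zegtiten*, *meb*, *razim*); -li when the stem ends in a vowel (*zefobo*, *kabi*).
*kei*: final sound = /i/, a vowel → -li → *keili*.

keili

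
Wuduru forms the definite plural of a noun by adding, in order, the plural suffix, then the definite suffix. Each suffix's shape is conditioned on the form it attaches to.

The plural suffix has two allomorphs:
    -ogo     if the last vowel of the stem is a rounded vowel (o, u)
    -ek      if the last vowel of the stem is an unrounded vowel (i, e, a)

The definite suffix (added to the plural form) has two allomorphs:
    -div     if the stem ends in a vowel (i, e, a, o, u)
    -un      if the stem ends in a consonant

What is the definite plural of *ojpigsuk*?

*ojpigsuk* — last vowel /u/ (a rounded vowel) → -ogo → *ojpigsukogo*.
Since the final sound of the plural form *ojpigsukogo* is /o/ (a vowel), it takes -div, giving *ojpigsukogodiv*.

ojpigsukogodiv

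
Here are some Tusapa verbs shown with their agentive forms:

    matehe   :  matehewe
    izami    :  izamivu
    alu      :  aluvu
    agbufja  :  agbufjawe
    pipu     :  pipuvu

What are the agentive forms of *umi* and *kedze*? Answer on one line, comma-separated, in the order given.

Looking at the last vowel of each stem: -vu when the last vowel of the stem is a high vowel (*izami*, *alu*, *pipu*); -we when the last vowel of the stem is a non-high vowel (*matehe*, *agbufja*).
*umi* — last vowel /i/ (a high vowel) → -vu → *umivu*.
*kedze*: last vowel = /e/, a non-high vowel → -we → *kedzewe*.

umivu, kedzewe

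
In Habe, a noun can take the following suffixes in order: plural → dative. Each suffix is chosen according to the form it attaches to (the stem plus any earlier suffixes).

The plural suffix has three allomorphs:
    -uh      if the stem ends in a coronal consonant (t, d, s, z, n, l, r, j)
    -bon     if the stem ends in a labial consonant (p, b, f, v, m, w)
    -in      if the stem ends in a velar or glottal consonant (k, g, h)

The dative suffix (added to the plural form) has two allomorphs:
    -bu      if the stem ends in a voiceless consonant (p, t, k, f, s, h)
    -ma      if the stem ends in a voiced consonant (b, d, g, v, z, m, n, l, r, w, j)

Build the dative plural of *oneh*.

onehinma

The final consonant of *oneh* is /h/, which is velar/glottal, so the plural suffix is -in, giving *onehin*.
The plural form *onehin* — final consonant /n/ (voiced) → -ma → *onehinma*.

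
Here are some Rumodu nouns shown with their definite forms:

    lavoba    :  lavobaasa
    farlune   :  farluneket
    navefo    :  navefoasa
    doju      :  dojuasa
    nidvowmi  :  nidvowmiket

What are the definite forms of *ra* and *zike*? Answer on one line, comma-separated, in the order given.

The pattern is front/back vowel harmony: -ket when the last vowel of the stem is a front vowel (*farlune*, *nidvowmi*); -asa when the last vowel of the stem is a back vowel (*lavoba*, *navefo*, *doju*).
The last vowel of *ra* is /a/, which is a back vowel, so the suffix is -asa, giving *raasa*.
*zike* — last vowel /e/ (a front vowel) → -ket → *zikeket*.

raasa, zikeket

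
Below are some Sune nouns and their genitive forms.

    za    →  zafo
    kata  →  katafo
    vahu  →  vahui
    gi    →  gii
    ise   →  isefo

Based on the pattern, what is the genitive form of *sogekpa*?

The suffix is conditioned by the last vowel: -i when the last vowel of the stem is a high vowel (*vahu*, *gi*); -fo when the last vowel of the stem is a non-high vowel (*za*, *kata*, *ise*).
*sogekpa* — last vowel /a/ (a non-high vowel) → -fo → *sogekpafo*.

sogekpafo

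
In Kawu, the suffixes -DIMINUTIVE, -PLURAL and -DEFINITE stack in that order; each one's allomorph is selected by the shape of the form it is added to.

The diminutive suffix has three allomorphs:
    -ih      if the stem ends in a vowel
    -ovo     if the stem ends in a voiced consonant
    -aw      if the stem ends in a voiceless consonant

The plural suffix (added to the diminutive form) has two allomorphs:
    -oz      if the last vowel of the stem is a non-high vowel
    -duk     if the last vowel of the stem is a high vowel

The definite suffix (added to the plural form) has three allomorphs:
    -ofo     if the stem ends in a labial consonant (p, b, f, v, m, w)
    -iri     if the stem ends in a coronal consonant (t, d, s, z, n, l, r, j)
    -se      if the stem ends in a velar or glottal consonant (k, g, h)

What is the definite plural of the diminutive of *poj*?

*poj* — final sound /j/ (a voiced consonant) → -ovo → *pojovo*.
The diminutive form *pojovo*: last vowel = /o/, a non-high vowel → -oz → *pojovooz*.
The final consonant of the plural form *pojovooz* is /z/, which is coronal, so the definite suffix is -iri, giving *pojovooziri*.

pojovooziri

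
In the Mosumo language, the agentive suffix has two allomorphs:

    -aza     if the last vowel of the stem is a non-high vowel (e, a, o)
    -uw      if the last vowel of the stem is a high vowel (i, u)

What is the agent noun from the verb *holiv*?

holivuw

*holiv* — last vowel /i/ (a high vowel) → -uw → *holivuw*.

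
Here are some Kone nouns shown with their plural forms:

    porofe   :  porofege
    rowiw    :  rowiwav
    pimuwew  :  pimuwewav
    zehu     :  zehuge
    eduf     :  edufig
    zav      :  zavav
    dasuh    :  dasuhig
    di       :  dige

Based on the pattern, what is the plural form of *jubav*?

The suffix is conditioned by the final sound: -ig when the stem ends in a voiceless consonant (*eduf*, *dasuh*); -av when the stem ends in a voiced consonant (*rowiw*, *pimuwew*, *zav*); -ge when the stem ends in a vowel (*porofe*, *zehu*, *di*).
*jubav* — final sound /v/ (a voiced consonant) → -av → *jubavav*.

jubavav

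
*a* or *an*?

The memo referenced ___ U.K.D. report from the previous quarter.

The indefinite article is chosen by the initial *sound* of the following word, not its spelling.
The initialism *U.K.D.* is read letter by letter; the first letter, U, is pronounced /juː/, which begins with a consonant sound.
So the article is *a*: The memo referenced a U.K.D. report from the previous quarter.

a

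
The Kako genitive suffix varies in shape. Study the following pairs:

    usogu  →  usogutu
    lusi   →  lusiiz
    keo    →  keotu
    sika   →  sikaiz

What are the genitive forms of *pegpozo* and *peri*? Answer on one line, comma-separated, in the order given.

The pattern is rounding harmony: -tu when the last vowel of the stem is a rounded vowel (*usogu*, *keo*); -iz when the last vowel of the stem is an unrounded vowel (*lusi*, *sika*).
*pegpozo* — last vowel /o/ (a rounded vowel) → -tu → *pegpozotu*.
Since the last vowel of *peri* is /i/ (an unrounded vowel), it takes -iz, giving *periiz*.

pegpozotu, periiz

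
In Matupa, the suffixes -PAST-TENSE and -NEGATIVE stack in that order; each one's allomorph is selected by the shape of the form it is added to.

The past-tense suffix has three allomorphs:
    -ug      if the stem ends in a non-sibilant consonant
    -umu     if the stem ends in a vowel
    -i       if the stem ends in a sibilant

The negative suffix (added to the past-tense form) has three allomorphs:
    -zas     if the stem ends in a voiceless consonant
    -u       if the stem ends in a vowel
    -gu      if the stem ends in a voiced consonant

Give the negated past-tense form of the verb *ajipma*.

*ajipma* — final sound /a/ (a vowel) → -umu → *ajipmaumu*.
The past-tense form *ajipmaumu*: final sound = /u/, a vowel → -u → *ajipmaumuu*.

ajipmaumuu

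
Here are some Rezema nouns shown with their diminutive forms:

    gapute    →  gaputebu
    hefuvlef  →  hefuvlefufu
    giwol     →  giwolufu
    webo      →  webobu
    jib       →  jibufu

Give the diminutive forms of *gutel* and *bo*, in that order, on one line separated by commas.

The alternation tracks the final sound of the stem — -ufu when the stem ends in a consonant (*hefuvlef*, *giwol*, *jib*); -bu when the stem ends in a vowel (*gapute*, *webo*).
*gutel* — final sound /l/ (a consonant) → -ufu → *gutelufu*.
*bo*: final sound = /o/, a vowel → -bu → *bobu*.

gutelufu, bobu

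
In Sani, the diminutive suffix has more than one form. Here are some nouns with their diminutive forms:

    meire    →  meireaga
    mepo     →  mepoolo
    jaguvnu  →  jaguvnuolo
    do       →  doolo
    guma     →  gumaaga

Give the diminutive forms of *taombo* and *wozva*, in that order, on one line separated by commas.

The alternation tracks the last vowel of the stem — -olo when the last vowel of the stem is a rounded vowel (*mepo*, *jaguvnu*, *do*); -aga when the last vowel of the stem is an unrounded vowel (*meire*, *guma*).
*taombo* — last vowel /o/ (a rounded vowel) → -olo → *taomboolo*.
*wozva*: last vowel = /a/, an unrounded vowel → -aga → *wozvaaga*.

taomboolo, wozvaaga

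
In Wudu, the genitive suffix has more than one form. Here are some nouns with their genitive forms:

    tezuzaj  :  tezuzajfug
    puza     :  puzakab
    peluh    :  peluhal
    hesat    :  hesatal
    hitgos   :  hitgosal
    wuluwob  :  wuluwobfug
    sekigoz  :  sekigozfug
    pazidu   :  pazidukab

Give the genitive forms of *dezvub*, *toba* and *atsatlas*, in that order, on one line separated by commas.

The suffix is conditioned by the final sound: -al when the stem ends in a voiceless consonant (*peluh*, *hesat*, *hitgos*); -fug when the stem ends in a voiced consonant (*tezuzaj*, *wuluwob*, *sekigoz*); -kab when the stem ends in a vowel (*puza*, *pazidu*).
Since the final sound of *dezvub* is /b/ (a voiced consonant), it takes -fug, giving *dezvubfug*.
*toba*: final sound = /a/, a vowel → -kab → *tobakab*.
Since the final sound of *atsatlas* is /s/ (a voiceless consonant), it takes -al, giving *atsatlasal*.

dezvubfug, tobakab, atsatlasal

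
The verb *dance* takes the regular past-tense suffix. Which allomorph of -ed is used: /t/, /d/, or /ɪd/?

The stem *dance* ends in a voiceless consonant other than /t/.
The -ed suffix is realized as /ɪd/ after /t, d/; as /t/ after other voiceless consonants; and as /d/ after other voiced sounds.
So -ed on *dance* is pronounced /t/.

/t/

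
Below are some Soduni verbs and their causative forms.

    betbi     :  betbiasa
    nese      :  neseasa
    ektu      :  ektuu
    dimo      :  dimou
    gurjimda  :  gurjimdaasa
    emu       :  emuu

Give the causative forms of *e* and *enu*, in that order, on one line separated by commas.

easa, enuu

Looking at the last vowel of each stem: -u when the last vowel of the stem is a rounded vowel (*ektu*, *dimo*, *emu*); -asa when the last vowel of the stem is an unrounded vowel (*betbi*, *nese*, *gurjimda*).
*e* — last vowel /e/ (an unrounded vowel) → -asa → *easa*.
*enu* — last vowel /u/ (a rounded vowel) → -u → *enuu*.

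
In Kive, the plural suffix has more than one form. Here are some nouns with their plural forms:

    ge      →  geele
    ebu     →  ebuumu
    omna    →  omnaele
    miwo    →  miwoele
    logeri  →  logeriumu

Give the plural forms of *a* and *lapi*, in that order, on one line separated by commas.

aele, lapiumu

The pattern is height harmony: -umu when the last vowel of the stem is a high vowel (*ebu*, *logeri*); -ele when the last vowel of the stem is a non-high vowel (*ge*, *omna*, *miwo*).
*a*: last vowel = /a/, a non-high vowel → -ele → *aele*.
The last vowel of *lapi* is /i/, which is a high vowel, so the suffix is -umu, giving *lapiumu*.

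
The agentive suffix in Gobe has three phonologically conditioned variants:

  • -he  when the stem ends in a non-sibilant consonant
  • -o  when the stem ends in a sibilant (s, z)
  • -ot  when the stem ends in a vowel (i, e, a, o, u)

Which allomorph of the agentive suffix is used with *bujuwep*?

-he

*bujuwep*: final sound = /p/, a non-sibilant consonant → -he.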